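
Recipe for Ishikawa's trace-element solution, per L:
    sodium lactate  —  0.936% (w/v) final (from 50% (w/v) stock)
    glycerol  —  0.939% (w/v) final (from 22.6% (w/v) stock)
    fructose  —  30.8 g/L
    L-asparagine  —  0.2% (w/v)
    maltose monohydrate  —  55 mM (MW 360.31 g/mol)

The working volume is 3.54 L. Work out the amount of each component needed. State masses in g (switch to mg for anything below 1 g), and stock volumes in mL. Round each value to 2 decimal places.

Working volume: 3.54 L.
sodium lactate: C1V1 = C2V2 → 0.936% ÷ 50% × 3540 mL = 66.27 mL
glycerol: dilute stock: 0.939% ÷ 22.6% × 3540 mL = 147.08 mL
fructose: 30.8 g/L × 3.54 L = 109.03 g
L-asparagine: 0.2% w/v = 2 g/L → 2 × 3.54 L = 7.08 g
maltose monohydrate: 55 mmol/L × 360.31 g/mol × 3.54 L ÷ 1000 = 70.15 g

sodium lactate 66.27 mL; glycerol 147.08 mL; fructose 109.03 g; L-asparagine 7.08 g; maltose monohydrate 70.15 g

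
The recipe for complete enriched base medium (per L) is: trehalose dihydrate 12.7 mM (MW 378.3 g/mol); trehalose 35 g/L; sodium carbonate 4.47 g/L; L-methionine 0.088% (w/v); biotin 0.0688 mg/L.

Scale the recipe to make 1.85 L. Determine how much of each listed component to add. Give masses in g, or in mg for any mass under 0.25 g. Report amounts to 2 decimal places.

Scale factor relative to 1 L: 1.85.
trehalose dihydrate: 12.7 mmol/L × 378.3 g/mol × 1.85 L ÷ 1000 = 8.89 g
trehalose: 35 g/L × 1.85 L = 64.75 g
sodium carbonate: 4.47 g/L × 1.85 L = 8.27 g
L-methionine: 0.088 g per 100 mL × 1850 mL ÷ 100 = 1.63 g
biotin: 0.0688 mg/L × 1.85 L = 0.13 mg

trehalose dihydrate 8.89 g; trehalose 64.75 g; sodium carbonate 8.27 g; L-methionine 1.63 g; biotin 0.13 mg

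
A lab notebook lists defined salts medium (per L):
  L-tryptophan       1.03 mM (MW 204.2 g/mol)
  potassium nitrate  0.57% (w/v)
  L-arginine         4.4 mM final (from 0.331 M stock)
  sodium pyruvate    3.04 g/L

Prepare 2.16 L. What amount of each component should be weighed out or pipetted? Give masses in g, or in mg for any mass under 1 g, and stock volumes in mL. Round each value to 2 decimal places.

Scale factor relative to 1 L: 2.16.
L-tryptophan: 1.03 mmol/L × 204.2 mg/mmol × 2.16 L = 454.30 mg
potassium nitrate: 0.57 g per 100 mL × 2160 mL ÷ 100 = 12.31 g
L-arginine: V = C2·V2/C1 = 4.4 mM × 2160 mL ÷ 331 mM = 28.71 mL
sodium pyruvate: 3.04 g/L × 2.16 L = 6.57 g

L-tryptophan 454.30 mg; potassium nitrate 12.31 g; L-arginine 28.71 mL; sodium pyruvate 6.57 g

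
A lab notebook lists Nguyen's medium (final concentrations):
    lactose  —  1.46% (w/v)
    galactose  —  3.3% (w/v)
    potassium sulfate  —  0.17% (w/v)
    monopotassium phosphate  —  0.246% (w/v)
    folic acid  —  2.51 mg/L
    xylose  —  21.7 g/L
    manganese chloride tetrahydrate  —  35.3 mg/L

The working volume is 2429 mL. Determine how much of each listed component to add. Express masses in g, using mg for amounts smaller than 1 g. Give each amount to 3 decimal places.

Working volume: 2429 mL = 2.429 L.
lactose: 1.46% w/v = 14.6 g/L → 14.6 × 2.429 L = 35.463 g
galactose: 3.3% w/v = 33 g/L → 33 × 2.429 L = 80.157 g
potassium sulfate: 0.17% w/v = 1.7 g/L → 1.7 × 2.429 L = 4.129 g
monopotassium phosphate: 0.246% w/v = 2.46 g/L → 2.46 × 2.429 L = 5.975 g
folic acid: 2.51 mg/L × 2.429 L = 6.097 mg
xylose: 21.7 g/L × 2.429 L = 52.709 g
manganese chloride tetrahydrate: 35.3 mg/L × 2.429 L = 85.744 mg

lactose 35.463 g; galactose 80.157 g; potassium sulfate 4.129 g; monopotassium phosphate 5.975 g; folic acid 6.097 mg; xylose 52.709 g; manganese chloride tetrahydrate 85.744 mg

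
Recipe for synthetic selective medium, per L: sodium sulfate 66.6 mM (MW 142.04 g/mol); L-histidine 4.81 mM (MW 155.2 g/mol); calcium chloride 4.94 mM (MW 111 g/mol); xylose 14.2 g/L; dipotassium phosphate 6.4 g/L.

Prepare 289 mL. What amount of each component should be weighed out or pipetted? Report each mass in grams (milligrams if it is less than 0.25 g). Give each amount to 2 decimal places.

sodium sulfate 2.73 g; L-histidine 215.74 mg; calcium chloride 158.47 mg; xylose 4.10 g; dipotassium phosphate 1.85 g

Scale factor relative to 1 L: 0.289.
sodium sulfate: 66.6 mmol/L × 142.04 g/mol × 0.289 L ÷ 1000 = 2.73 g
L-histidine: 4.81 mmol/L × 155.2 mg/mmol × 0.289 L = 215.74 mg
calcium chloride: 4.94 mmol/L × 111 mg/mmol × 0.289 L = 158.47 mg
xylose: 14.2 g/L × 0.289 L = 4.10 g
dipotassium phosphate: 6.4 g/L × 0.289 L = 1.85 g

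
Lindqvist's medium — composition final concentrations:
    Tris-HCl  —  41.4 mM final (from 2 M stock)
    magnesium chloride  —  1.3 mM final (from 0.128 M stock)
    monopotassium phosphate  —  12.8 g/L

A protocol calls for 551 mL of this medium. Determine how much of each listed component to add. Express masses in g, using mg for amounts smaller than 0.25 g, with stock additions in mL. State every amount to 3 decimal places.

Tris-HCl 11.406 mL; magnesium chloride 5.596 mL; monopotassium phosphate 7.053 g

Target volume = 551 mL = 0.551 L.
Tris-HCl: C1V1 = C2V2 → 41.4 mM × 551 mL ÷ 2000 mM = 11.406 mL
magnesium chloride: C1V1 = C2V2 → 1.3 mM × 551 mL ÷ 128 mM = 5.596 mL
monopotassium phosphate: 12.8 g/L × 0.551 L = 7.053 g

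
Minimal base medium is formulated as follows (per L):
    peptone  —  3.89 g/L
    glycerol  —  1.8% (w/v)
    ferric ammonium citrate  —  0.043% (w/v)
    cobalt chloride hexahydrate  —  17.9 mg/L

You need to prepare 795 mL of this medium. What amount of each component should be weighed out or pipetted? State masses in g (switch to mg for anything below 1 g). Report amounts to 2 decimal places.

Target volume = 795 mL = 0.795 L.
peptone: 3.89 g/L × 0.795 L = 3.09 g
glycerol: 1.8% w/v = 18 g/L → 18 × 0.795 L = 14.31 g
ferric ammonium citrate: 0.043% w/v = 0.43 g/L → 0.43 × 0.795 L = 0.34185 g = 341.85 mg
cobalt chloride hexahydrate: 17.9 mg/L × 0.795 L = 14.23 mg

peptone 3.09 g; glycerol 14.31 g; ferric ammonium citrate 341.85 mg; cobalt chloride hexahydrate 14.23 mg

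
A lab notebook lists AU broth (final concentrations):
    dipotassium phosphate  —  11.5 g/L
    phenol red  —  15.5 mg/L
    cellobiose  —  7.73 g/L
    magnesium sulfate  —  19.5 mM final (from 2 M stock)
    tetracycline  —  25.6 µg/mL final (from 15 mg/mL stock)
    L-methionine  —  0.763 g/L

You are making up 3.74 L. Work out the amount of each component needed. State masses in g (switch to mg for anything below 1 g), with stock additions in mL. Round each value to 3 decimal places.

dipotassium phosphate 43.010 g; phenol red 57.970 mg; cellobiose 28.910 g; magnesium sulfate 36.465 mL; tetracycline 6.383 mL; L-methionine 2.854 g

Scale factor relative to 1 L: 3.74.
dipotassium phosphate: 11.5 g/L × 3.74 L = 43.010 g
phenol red: 15.5 mg/L × 3.74 L = 57.970 mg
cellobiose: 7.73 g/L × 3.74 L = 28.910 g
magnesium sulfate: V = C2·V2/C1 = 19.5 mM × 3740 mL ÷ 2000 mM = 36.465 mL
tetracycline: V = C2·V2/C1 = 25.6 µg/mL × 3740 mL ÷ 15000 µg/mL = 6.383 mL
L-methionine: 0.763 g/L × 3.74 L = 2.854 g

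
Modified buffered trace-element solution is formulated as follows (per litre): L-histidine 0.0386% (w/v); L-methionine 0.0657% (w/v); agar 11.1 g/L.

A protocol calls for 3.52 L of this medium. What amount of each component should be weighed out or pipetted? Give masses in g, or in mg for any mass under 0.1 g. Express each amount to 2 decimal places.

L-histidine 1.36 g; L-methionine 2.31 g; agar 39.07 g

Scale factor relative to 1 L: 3.52.
L-histidine: 0.0386 g per 100 mL × 3520 mL ÷ 100 = 1.36 g
L-methionine: 0.0657 g per 100 mL × 3520 mL ÷ 100 = 2.31 g
agar: 11.1 g/L × 3.52 L = 39.07 g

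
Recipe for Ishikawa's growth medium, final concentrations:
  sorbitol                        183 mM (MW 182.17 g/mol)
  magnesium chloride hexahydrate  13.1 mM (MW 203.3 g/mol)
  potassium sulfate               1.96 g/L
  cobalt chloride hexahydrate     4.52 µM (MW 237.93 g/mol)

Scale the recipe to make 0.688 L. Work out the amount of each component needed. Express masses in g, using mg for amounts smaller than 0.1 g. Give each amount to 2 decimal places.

Working volume: 0.688 L.
sorbitol: 183 mmol/L × 182.17 g/mol × 0.688 L ÷ 1000 = 22.94 g
magnesium chloride hexahydrate: 13.1 mmol/L × 203.3 g/mol × 0.688 L ÷ 1000 = 1.83 g
potassium sulfate: 1.96 g/L × 0.688 L = 1.35 g
cobalt chloride hexahydrate: 4.52 µmol/L × 237.93 g/mol × 0.688 L ÷ 1000 = 0.74 mg

sorbitol 22.94 g; magnesium chloride hexahydrate 1.83 g; potassium sulfate 1.35 g; cobalt chloride hexahydrate 0.74 mg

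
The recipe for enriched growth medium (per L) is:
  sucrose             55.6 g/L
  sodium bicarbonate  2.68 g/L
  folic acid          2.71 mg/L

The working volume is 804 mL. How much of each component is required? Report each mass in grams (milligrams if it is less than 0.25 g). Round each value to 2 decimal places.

Scale factor relative to 1 L: 0.804.
sucrose: 55.6 g/L × 0.804 L = 44.70 g
sodium bicarbonate: 2.68 g/L × 0.804 L = 2.15 g
folic acid: 2.71 mg/L × 0.804 L = 2.18 mg

sucrose 44.70 g; sodium bicarbonate 2.15 g; folic acid 2.18 mg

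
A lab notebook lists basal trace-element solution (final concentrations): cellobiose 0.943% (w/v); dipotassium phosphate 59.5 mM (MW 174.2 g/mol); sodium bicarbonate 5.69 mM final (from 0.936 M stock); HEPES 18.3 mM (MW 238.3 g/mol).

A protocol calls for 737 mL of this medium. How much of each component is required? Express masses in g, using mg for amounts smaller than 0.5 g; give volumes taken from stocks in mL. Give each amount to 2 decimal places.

cellobiose 6.95 g; dipotassium phosphate 7.64 g; sodium bicarbonate 4.48 mL; HEPES 3.21 g

Scale factor relative to 1 L: 0.737.
cellobiose: 0.943% w/v = 9.43 g/L → 9.43 × 0.737 L = 6.95 g
dipotassium phosphate: 59.5 mmol/L × 174.2 g/mol × 0.737 L ÷ 1000 = 7.64 g
sodium bicarbonate: dilute stock: 5.69 mM × 737 mL ÷ 936 mM = 4.48 mL
HEPES: 18.3 mmol/L × 238.3 g/mol × 0.737 L ÷ 1000 = 3.21 g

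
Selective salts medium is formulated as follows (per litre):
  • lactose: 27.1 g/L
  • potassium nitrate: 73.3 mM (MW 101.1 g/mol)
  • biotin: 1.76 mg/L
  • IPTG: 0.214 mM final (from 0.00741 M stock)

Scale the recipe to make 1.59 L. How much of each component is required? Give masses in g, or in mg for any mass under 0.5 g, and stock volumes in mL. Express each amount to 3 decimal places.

lactose 43.089 g; potassium nitrate 11.783 g; biotin 2.798 mg; IPTG 45.919 mL

Scale factor relative to 1 L: 1.59.
lactose: 27.1 g/L × 1.59 L = 43.089 g
potassium nitrate: 73.3 mmol/L × 101.1 g/mol × 1.59 L ÷ 1000 = 11.783 g
biotin: 1.76 mg/L × 1.59 L = 2.798 mg
IPTG: dilute stock: 0.214 mM × 1590 mL ÷ 7.41 mM = 45.919 mL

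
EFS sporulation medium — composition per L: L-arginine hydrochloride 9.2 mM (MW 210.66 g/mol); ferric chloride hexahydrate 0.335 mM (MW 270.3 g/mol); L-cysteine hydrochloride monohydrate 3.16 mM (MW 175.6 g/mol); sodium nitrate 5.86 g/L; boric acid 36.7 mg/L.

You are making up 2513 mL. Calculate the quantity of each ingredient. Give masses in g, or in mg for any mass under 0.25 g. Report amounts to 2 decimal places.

L-arginine hydrochloride 4.87 g; ferric chloride hexahydrate 227.55 mg; L-cysteine hydrochloride monohydrate 1.39 g; sodium nitrate 14.73 g; boric acid 92.23 mg

Scale factor relative to 1 L: 2.513.
L-arginine hydrochloride: 9.2 mmol/L × 210.66 g/mol × 2.513 L ÷ 1000 = 4.87 g
ferric chloride hexahydrate: 0.335 mmol/L × 270.3 mg/mmol × 2.513 L = 227.55 mg
L-cysteine hydrochloride monohydrate: 3.16 mmol/L × 175.6 g/mol × 2.513 L ÷ 1000 = 1.39 g
sodium nitrate: 5.86 g/L × 2.513 L = 14.73 g
boric acid: 36.7 mg/L × 2.513 L = 92.23 mg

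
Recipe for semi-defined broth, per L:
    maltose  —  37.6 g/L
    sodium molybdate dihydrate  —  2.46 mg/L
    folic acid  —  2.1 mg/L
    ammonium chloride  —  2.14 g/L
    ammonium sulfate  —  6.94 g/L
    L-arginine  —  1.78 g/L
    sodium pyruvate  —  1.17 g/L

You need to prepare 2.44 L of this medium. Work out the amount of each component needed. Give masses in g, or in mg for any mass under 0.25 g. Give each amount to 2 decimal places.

Scale factor relative to 1 L: 2.44.
maltose: 37.6 g/L × 2.44 L = 91.74 g
sodium molybdate dihydrate: 2.46 mg/L × 2.44 L = 6.00 mg
folic acid: 2.1 mg/L × 2.44 L = 5.12 mg
ammonium chloride: 2.14 g/L × 2.44 L = 5.22 g
ammonium sulfate: 6.94 g/L × 2.44 L = 16.93 g
L-arginine: 1.78 g/L × 2.44 L = 4.34 g
sodium pyruvate: 1.17 g/L × 2.44 L = 2.85 g

maltose 91.74 g; sodium molybdate dihydrate 6.00 mg; folic acid 5.12 mg; ammonium chloride 5.22 g; ammonium sulfate 16.93 g; L-arginine 4.34 g; sodium pyruvate 2.85 g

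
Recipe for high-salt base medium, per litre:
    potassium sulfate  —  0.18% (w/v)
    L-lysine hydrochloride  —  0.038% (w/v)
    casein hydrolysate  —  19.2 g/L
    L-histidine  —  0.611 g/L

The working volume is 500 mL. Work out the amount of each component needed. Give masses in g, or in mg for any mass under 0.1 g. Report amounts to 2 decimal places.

Target volume = 500 mL = 0.5 L.
potassium sulfate: 0.18 g per 100 mL × 500 mL ÷ 100 = 0.90 g
L-lysine hydrochloride: 0.038% w/v = 0.38 g/L → 0.38 × 0.5 L = 0.19 g
casein hydrolysate: 19.2 g/L × 0.5 L = 9.60 g
L-histidine: 0.611 g/L × 0.5 L = 0.31 g

potassium sulfate 0.90 g; L-lysine hydrochloride 0.19 g; casein hydrolysate 9.60 g; L-histidine 0.31 g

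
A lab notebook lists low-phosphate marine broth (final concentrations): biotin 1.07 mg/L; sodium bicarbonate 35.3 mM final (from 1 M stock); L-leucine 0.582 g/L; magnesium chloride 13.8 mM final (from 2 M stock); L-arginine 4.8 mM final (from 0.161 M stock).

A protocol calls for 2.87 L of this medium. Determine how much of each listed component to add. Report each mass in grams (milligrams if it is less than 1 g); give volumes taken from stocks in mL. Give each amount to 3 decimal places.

Scale factor relative to 1 L: 2.87.
biotin: 1.07 mg/L × 2.87 L = 3.071 mg
sodium bicarbonate: C1V1 = C2V2 → 35.3 mM × 2870 mL ÷ 1000 mM = 101.311 mL
L-leucine: 0.582 g/L × 2.87 L = 1.670 g
magnesium chloride: C1V1 = C2V2 → 13.8 mM × 2870 mL ÷ 2000 mM = 19.803 mL
L-arginine: V = C2·V2/C1 = 4.8 mM × 2870 mL ÷ 161 mM = 85.565 mL

biotin 3.071 mg; sodium bicarbonate 101.311 mL; L-leucine 1.670 g; magnesium chloride 19.803 mL; L-arginine 85.565 mL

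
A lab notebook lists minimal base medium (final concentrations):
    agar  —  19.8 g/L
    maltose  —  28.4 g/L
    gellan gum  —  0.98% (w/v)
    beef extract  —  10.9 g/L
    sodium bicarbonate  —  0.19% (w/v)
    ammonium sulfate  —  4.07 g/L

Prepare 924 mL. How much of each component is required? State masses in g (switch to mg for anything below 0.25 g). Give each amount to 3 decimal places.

Scale factor relative to 1 L: 0.924.
agar: 19.8 g/L × 0.924 L = 18.295 g
maltose: 28.4 g/L × 0.924 L = 26.242 g
gellan gum: 0.98% w/v = 9.8 g/L → 9.8 × 0.924 L = 9.055 g
beef extract: 10.9 g/L × 0.924 L = 10.072 g
sodium bicarbonate: 0.19 g per 100 mL × 924 mL ÷ 100 = 1.756 g
ammonium sulfate: 4.07 g/L × 0.924 L = 3.761 g

agar 18.295 g; maltose 26.242 g; gellan gum 9.055 g; beef extract 10.072 g; sodium bicarbonate 1.756 g; ammonium sulfate 3.761 g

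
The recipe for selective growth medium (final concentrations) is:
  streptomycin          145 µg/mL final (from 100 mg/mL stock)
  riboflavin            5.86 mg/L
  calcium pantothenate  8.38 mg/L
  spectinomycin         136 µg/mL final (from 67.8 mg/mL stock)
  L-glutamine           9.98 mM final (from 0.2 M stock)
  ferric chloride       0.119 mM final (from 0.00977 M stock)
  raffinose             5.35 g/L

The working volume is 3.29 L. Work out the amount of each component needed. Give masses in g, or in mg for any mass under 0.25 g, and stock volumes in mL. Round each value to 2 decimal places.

Working volume: 3.29 L.
streptomycin: dilute stock: 145 µg/mL × 3290 mL ÷ 100000 µg/mL = 4.77 mL
riboflavin: 5.86 mg/L × 3.29 L = 19.28 mg
calcium pantothenate: 8.38 mg/L × 3.29 L = 27.57 mg
spectinomycin: V = C2·V2/C1 = 136 µg/mL × 3290 mL ÷ 67800 µg/mL = 6.60 mL
L-glutamine: dilute stock: 9.98 mM × 3290 mL ÷ 200 mM = 164.17 mL
ferric chloride: C1V1 = C2V2 → 0.119 mM × 3290 mL ÷ 9.77 mM = 40.07 mL
raffinose: 5.35 g/L × 3.29 L = 17.60 g

streptomycin 4.77 mL; riboflavin 19.28 mg; calcium pantothenate 27.57 mg; spectinomycin 6.60 mL; L-glutamine 164.17 mL; ferric chloride 40.07 mL; raffinose 17.60 g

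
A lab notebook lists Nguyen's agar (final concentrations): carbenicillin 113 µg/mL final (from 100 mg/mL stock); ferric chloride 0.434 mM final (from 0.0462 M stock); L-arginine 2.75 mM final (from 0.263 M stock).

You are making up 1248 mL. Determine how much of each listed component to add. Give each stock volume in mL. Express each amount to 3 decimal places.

carbenicillin 1.410 mL; ferric chloride 11.724 mL; L-arginine 13.049 mL

Scale factor relative to 1 L: 1.248.
carbenicillin: dilute stock: 113 µg/mL × 1248 mL ÷ 100000 µg/mL = 1.410 mL
ferric chloride: dilute stock: 0.434 mM × 1248 mL ÷ 46.2 mM = 11.724 mL
L-arginine: V = C2·V2/C1 = 2.75 mM × 1248 mL ÷ 263 mM = 13.049 mL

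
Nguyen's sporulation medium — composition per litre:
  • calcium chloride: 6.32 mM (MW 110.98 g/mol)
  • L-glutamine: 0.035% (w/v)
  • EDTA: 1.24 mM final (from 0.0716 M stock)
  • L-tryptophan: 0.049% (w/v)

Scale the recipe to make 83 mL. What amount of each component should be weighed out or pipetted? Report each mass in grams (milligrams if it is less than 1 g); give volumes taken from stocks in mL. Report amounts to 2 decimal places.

Scale factor relative to 1 L: 0.083.
calcium chloride: 6.32 mmol/L × 110.98 mg/mmol × 0.083 L = 58.22 mg
L-glutamine: 0.035 g per 100 mL × 83 mL ÷ 100 = 0.02905 g = 29.05 mg
EDTA: C1V1 = C2V2 → 1.24 mM × 83 mL ÷ 71.6 mM = 1.44 mL
L-tryptophan: 0.049 g per 100 mL × 83 mL ÷ 100 = 0.04067 g = 40.67 mg

calcium chloride 58.22 mg; L-glutamine 29.05 mg; EDTA 1.44 mL; L-tryptophan 40.67 mg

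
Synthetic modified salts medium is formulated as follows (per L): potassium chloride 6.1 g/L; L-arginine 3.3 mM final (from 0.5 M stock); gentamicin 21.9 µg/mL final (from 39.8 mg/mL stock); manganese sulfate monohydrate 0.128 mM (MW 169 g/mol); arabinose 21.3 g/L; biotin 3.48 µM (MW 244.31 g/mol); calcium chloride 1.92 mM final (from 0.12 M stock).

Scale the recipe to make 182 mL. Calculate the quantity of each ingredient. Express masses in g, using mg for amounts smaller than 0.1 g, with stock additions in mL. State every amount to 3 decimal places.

potassium chloride 1.110 g; L-arginine 1.201 mL; gentamicin 0.100 mL; manganese sulfate monohydrate 3.937 mg; arabinose 3.877 g; biotin 0.155 mg; calcium chloride 2.912 mL

Target volume = 182 mL = 0.182 L.
potassium chloride: 6.1 g/L × 0.182 L = 1.110 g
L-arginine: V = C2·V2/C1 = 3.3 mM × 182 mL ÷ 500 mM = 1.201 mL
gentamicin: V = C2·V2/C1 = 21.9 µg/mL × 182 mL ÷ 39800 µg/mL = 0.100 mL
manganese sulfate monohydrate: 0.128 mmol/L × 169 mg/mmol × 0.182 L = 3.937 mg
arabinose: 21.3 g/L × 0.182 L = 3.877 g
biotin: 3.48 µmol/L × 244.31 g/mol × 0.182 L ÷ 1000 = 0.155 mg
calcium chloride: C1V1 = C2V2 → 1.92 mM × 182 mL ÷ 120 mM = 2.912 mL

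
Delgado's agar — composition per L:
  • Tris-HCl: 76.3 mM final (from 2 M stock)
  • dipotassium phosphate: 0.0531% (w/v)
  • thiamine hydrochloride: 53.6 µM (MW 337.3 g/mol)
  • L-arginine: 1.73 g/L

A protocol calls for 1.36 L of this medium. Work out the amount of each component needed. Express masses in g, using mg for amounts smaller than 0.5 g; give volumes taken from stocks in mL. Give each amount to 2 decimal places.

Tris-HCl 51.88 mL; dipotassium phosphate 0.72 g; thiamine hydrochloride 24.59 mg; L-arginine 2.35 g

Working volume: 1.36 L.
Tris-HCl: C1V1 = C2V2 → 76.3 mM × 1360 mL ÷ 2000 mM = 51.88 mL
dipotassium phosphate: 0.0531% w/v = 0.531 g/L → 0.531 × 1.36 L = 0.72 g
thiamine hydrochloride: 53.6 µmol/L × 337.3 g/mol × 1.36 L ÷ 1000 = 24.59 mg
L-arginine: 1.73 g/L × 1.36 L = 2.35 g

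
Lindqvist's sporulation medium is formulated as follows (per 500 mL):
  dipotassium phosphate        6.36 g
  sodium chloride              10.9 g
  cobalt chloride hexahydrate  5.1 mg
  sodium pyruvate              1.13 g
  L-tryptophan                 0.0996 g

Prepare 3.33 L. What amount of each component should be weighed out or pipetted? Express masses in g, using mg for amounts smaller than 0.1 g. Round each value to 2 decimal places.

dipotassium phosphate 42.36 g; sodium chloride 72.59 g; cobalt chloride hexahydrate 33.97 mg; sodium pyruvate 7.53 g; L-tryptophan 0.66 g

Ratio of target to recipe volume: 3330 / 500 = 6.66.
dipotassium phosphate: 6.36 g × (3330 mL / 500 mL) = 42.36 g
sodium chloride: 10.9 g × (3330 mL / 500 mL) = 72.59 g
cobalt chloride hexahydrate: 5.1 mg × (3330 mL / 500 mL) = 33.97 mg
sodium pyruvate: 1.13 g × (3330 mL / 500 mL) = 7.53 g
L-tryptophan: 0.0996 g × (3330 mL / 500 mL) = 0.66 g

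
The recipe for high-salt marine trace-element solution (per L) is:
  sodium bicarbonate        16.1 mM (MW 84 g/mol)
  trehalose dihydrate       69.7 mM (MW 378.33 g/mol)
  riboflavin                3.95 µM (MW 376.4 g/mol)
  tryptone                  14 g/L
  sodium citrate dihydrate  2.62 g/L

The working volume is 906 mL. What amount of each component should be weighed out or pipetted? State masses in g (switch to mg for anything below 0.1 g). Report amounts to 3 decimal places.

sodium bicarbonate 1.225 g; trehalose dihydrate 23.891 g; riboflavin 1.347 mg; tryptone 12.684 g; sodium citrate dihydrate 2.374 g

Target volume = 906 mL = 0.906 L.
sodium bicarbonate: 16.1 mmol/L × 84 g/mol × 0.906 L ÷ 1000 = 1.225 g
trehalose dihydrate: 69.7 mmol/L × 378.33 g/mol × 0.906 L ÷ 1000 = 23.891 g
riboflavin: 3.95 µmol/L × 376.4 g/mol × 0.906 L ÷ 1000 = 1.347 mg
tryptone: 14 g/L × 0.906 L = 12.684 g
sodium citrate dihydrate: 2.62 g/L × 0.906 L = 2.374 g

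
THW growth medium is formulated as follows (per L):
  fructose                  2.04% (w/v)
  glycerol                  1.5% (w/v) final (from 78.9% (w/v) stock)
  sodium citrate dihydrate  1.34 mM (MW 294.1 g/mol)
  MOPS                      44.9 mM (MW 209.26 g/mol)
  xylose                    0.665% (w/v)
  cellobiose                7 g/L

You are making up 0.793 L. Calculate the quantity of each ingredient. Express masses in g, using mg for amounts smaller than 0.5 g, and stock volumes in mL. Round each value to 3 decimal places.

fructose 16.177 g; glycerol 15.076 mL; sodium citrate dihydrate 312.517 mg; MOPS 7.451 g; xylose 5.273 g; cellobiose 5.551 g

Scale factor relative to 1 L: 0.793.
fructose: 2.04 g per 100 mL × 793 mL ÷ 100 = 16.177 g
glycerol: C1V1 = C2V2 → 1.5% ÷ 78.9% × 793 mL = 15.076 mL
sodium citrate dihydrate: 1.34 mmol/L × 294.1 mg/mmol × 0.793 L = 312.517 mg
MOPS: 44.9 mmol/L × 209.26 g/mol × 0.793 L ÷ 1000 = 7.451 g
xylose: 0.665 g per 100 mL × 793 mL ÷ 100 = 5.273 g
cellobiose: 7 g/L × 0.793 L = 5.551 g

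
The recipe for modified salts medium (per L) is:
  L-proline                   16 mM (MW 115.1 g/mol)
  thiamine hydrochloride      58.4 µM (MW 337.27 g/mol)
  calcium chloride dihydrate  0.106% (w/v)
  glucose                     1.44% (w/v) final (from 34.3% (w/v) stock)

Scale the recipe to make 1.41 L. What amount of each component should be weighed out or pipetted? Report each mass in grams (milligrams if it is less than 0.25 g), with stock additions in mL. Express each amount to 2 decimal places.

Working volume: 1.41 L.
L-proline: 16 mmol/L × 115.1 g/mol × 1.41 L ÷ 1000 = 2.60 g
thiamine hydrochloride: 58.4 µmol/L × 337.27 g/mol × 1.41 L ÷ 1000 = 27.77 mg
calcium chloride dihydrate: 0.106% w/v = 1.06 g/L → 1.06 × 1.41 L = 1.49 g
glucose: dilute stock: 1.44% ÷ 34.3% × 1410 mL = 59.20 mL

L-proline 2.60 g; thiamine hydrochloride 27.77 mg; calcium chloride dihydrate 1.49 g; glucose 59.20 mL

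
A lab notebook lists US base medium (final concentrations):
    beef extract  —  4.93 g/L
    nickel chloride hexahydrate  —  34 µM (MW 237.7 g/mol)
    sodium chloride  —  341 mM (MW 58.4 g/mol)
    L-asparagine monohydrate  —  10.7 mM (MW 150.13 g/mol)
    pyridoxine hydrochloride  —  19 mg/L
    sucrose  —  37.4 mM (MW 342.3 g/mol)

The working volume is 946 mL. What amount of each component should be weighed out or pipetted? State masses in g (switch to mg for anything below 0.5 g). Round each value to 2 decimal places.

Scale factor relative to 1 L: 0.946.
beef extract: 4.93 g/L × 0.946 L = 4.66 g
nickel chloride hexahydrate: 34 µmol/L × 237.7 g/mol × 0.946 L ÷ 1000 = 7.65 mg
sodium chloride: 341 mmol/L × 58.4 g/mol × 0.946 L ÷ 1000 = 18.84 g
L-asparagine monohydrate: 10.7 mmol/L × 150.13 g/mol × 0.946 L ÷ 1000 = 1.52 g
pyridoxine hydrochloride: 19 mg/L × 0.946 L = 17.97 mg
sucrose: 37.4 mmol/L × 342.3 g/mol × 0.946 L ÷ 1000 = 12.11 g

beef extract 4.66 g; nickel chloride hexahydrate 7.65 mg; sodium chloride 18.84 g; L-asparagine monohydrate 1.52 g; pyridoxine hydrochloride 17.97 mg; sucrose 12.11 g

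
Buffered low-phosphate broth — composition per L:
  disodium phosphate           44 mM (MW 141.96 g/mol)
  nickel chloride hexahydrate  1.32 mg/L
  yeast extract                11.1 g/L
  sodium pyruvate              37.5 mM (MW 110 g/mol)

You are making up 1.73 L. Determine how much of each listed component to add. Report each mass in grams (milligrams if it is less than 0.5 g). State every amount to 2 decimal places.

Scale factor relative to 1 L: 1.73.
disodium phosphate: 44 mmol/L × 141.96 g/mol × 1.73 L ÷ 1000 = 10.81 g
nickel chloride hexahydrate: 1.32 mg/L × 1.73 L = 2.28 mg
yeast extract: 11.1 g/L × 1.73 L = 19.20 g
sodium pyruvate: 37.5 mmol/L × 110 g/mol × 1.73 L ÷ 1000 = 7.14 g

disodium phosphate 10.81 g; nickel chloride hexahydrate 2.28 mg; yeast extract 19.20 g; sodium pyruvate 7.14 g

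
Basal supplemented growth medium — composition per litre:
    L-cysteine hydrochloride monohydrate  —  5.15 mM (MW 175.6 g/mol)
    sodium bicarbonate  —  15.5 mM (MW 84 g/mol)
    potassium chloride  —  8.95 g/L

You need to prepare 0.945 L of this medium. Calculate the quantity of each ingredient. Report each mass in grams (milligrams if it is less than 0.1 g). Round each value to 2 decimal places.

L-cysteine hydrochloride monohydrate 0.85 g; sodium bicarbonate 1.23 g; potassium chloride 8.46 g

Scale factor relative to 1 L: 0.945.
L-cysteine hydrochloride monohydrate: 5.15 mmol/L × 175.6 g/mol × 0.945 L ÷ 1000 = 0.85 g
sodium bicarbonate: 15.5 mmol/L × 84 g/mol × 0.945 L ÷ 1000 = 1.23 g
potassium chloride: 8.95 g/L × 0.945 L = 8.46 g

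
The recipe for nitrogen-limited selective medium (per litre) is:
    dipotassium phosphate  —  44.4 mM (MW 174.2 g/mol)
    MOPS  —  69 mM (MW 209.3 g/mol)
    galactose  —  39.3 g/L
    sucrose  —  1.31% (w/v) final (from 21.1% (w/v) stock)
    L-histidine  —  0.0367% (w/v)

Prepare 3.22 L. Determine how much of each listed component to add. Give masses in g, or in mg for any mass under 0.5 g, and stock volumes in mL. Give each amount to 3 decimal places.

dipotassium phosphate 24.905 g; MOPS 46.502 g; galactose 126.546 g; sucrose 199.915 mL; L-histidine 1.182 g

Scale factor relative to 1 L: 3.22.
dipotassium phosphate: 44.4 mmol/L × 174.2 g/mol × 3.22 L ÷ 1000 = 24.905 g
MOPS: 69 mmol/L × 209.3 g/mol × 3.22 L ÷ 1000 = 46.502 g
galactose: 39.3 g/L × 3.22 L = 126.546 g
sucrose: V = C2·V2/C1 = 1.31% ÷ 21.1% × 3220 mL = 199.915 mL
L-histidine: 0.0367% w/v = 0.367 g/L → 0.367 × 3.22 L = 1.182 g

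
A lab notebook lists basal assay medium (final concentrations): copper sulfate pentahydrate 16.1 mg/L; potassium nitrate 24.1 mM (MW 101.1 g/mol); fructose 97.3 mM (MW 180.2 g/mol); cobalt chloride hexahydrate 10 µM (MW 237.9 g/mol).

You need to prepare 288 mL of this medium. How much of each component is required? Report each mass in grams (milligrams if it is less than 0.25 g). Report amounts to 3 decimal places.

Scale factor relative to 1 L: 0.288.
copper sulfate pentahydrate: 16.1 mg/L × 0.288 L = 4.637 mg
potassium nitrate: 24.1 mmol/L × 101.1 g/mol × 0.288 L ÷ 1000 = 0.702 g
fructose: 97.3 mmol/L × 180.2 g/mol × 0.288 L ÷ 1000 = 5.050 g
cobalt chloride hexahydrate: 10 µmol/L × 237.9 g/mol × 0.288 L ÷ 1000 = 0.685 mg

copper sulfate pentahydrate 4.637 mg; potassium nitrate 0.702 g; fructose 5.050 g; cobalt chloride hexahydrate 0.685 mg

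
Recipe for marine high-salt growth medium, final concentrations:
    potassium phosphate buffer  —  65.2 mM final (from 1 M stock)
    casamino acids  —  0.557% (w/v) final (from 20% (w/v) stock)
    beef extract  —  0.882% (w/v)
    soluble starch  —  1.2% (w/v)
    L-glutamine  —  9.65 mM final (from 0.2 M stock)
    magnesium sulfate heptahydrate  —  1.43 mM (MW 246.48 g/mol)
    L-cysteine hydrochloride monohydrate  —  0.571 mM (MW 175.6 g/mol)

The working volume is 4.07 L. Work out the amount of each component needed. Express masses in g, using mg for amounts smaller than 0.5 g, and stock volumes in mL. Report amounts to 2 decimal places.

Working volume: 4.07 L.
potassium phosphate buffer: C1V1 = C2V2 → 65.2 mM × 4070 mL ÷ 1000 mM = 265.36 mL
casamino acids: dilute stock: 0.557% ÷ 20% × 4070 mL = 113.35 mL
beef extract: 0.882 g per 100 mL × 4070 mL ÷ 100 = 35.90 g
soluble starch: 1.2 g per 100 mL × 4070 mL ÷ 100 = 48.84 g
L-glutamine: C1V1 = C2V2 → 9.65 mM × 4070 mL ÷ 200 mM = 196.38 mL
magnesium sulfate heptahydrate: 1.43 mmol/L × 246.48 g/mol × 4.07 L ÷ 1000 = 1.43 g
L-cysteine hydrochloride monohydrate: 0.571 mmol/L × 175.6 mg/mmol × 4.07 L = 408.09 mg

potassium phosphate buffer 265.36 mL; casamino acids 113.35 mL; beef extract 35.90 g; soluble starch 48.84 g; L-glutamine 196.38 mL; magnesium sulfate heptahydrate 1.43 g; L-cysteine hydrochloride monohydrate 408.09 mg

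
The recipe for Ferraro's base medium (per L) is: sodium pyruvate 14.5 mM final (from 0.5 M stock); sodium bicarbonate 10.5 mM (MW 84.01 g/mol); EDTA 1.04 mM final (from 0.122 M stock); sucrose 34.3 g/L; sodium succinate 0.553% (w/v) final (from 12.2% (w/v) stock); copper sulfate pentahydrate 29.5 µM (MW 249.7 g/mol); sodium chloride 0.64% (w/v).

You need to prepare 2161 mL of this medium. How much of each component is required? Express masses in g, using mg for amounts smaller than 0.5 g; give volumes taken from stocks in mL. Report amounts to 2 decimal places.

sodium pyruvate 62.67 mL; sodium bicarbonate 1.91 g; EDTA 18.42 mL; sucrose 74.12 g; sodium succinate 97.95 mL; copper sulfate pentahydrate 15.92 mg; sodium chloride 13.83 g

Scale factor relative to 1 L: 2.161.
sodium pyruvate: V = C2·V2/C1 = 14.5 mM × 2161 mL ÷ 500 mM = 62.67 mL
sodium bicarbonate: 10.5 mmol/L × 84.01 g/mol × 2.161 L ÷ 1000 = 1.91 g
EDTA: dilute stock: 1.04 mM × 2161 mL ÷ 122 mM = 18.42 mL
sucrose: 34.3 g/L × 2.161 L = 74.12 g
sodium succinate: C1V1 = C2V2 → 0.553% ÷ 12.2% × 2161 mL = 97.95 mL
copper sulfate pentahydrate: 29.5 µmol/L × 249.7 g/mol × 2.161 L ÷ 1000 = 15.92 mg
sodium chloride: 0.64% w/v = 6.4 g/L → 6.4 × 2.161 L = 13.83 g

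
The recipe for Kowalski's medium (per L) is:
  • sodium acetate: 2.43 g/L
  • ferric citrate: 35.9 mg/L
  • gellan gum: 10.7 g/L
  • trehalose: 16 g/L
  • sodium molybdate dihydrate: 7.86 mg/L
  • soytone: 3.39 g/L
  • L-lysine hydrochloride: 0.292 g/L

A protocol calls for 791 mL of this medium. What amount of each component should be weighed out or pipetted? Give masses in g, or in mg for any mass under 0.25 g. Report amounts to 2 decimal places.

sodium acetate 1.92 g; ferric citrate 28.40 mg; gellan gum 8.46 g; trehalose 12.66 g; sodium molybdate dihydrate 6.22 mg; soytone 2.68 g; L-lysine hydrochloride 230.97 mg

Scale factor relative to 1 L: 0.791.
sodium acetate: 2.43 g/L × 0.791 L = 1.92 g
ferric citrate: 35.9 mg/L × 0.791 L = 28.40 mg
gellan gum: 10.7 g/L × 0.791 L = 8.46 g
trehalose: 16 g/L × 0.791 L = 12.66 g
sodium molybdate dihydrate: 7.86 mg/L × 0.791 L = 6.22 mg
soytone: 3.39 g/L × 0.791 L = 2.68 g
L-lysine hydrochloride: 0.292 g/L × 0.791 L = 0.230972 g = 230.97 mg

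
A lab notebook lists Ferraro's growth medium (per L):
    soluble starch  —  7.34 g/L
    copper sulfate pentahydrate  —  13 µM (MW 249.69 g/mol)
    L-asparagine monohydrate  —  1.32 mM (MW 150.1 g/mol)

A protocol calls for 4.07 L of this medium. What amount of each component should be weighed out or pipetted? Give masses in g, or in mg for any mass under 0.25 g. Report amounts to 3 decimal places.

Working volume: 4.07 L.
soluble starch: 7.34 g/L × 4.07 L = 29.874 g
copper sulfate pentahydrate: 13 µmol/L × 249.69 g/mol × 4.07 L ÷ 1000 = 13.211 mg
L-asparagine monohydrate: 1.32 mmol/L × 150.1 g/mol × 4.07 L ÷ 1000 = 0.806 g

soluble starch 29.874 g; copper sulfate pentahydrate 13.211 mg; L-asparagine monohydrate 0.806 g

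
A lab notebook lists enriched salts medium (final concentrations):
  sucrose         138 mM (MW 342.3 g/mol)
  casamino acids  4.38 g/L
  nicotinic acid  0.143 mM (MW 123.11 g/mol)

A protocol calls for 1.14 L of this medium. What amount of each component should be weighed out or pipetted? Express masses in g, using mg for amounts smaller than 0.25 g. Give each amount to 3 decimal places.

Scale factor relative to 1 L: 1.14.
sucrose: 138 mmol/L × 342.3 g/mol × 1.14 L ÷ 1000 = 53.851 g
casamino acids: 4.38 g/L × 1.14 L = 4.993 g
nicotinic acid: 0.143 mmol/L × 123.11 mg/mmol × 1.14 L = 20.069 mg

sucrose 53.851 g; casamino acids 4.993 g; nicotinic acid 20.069 mg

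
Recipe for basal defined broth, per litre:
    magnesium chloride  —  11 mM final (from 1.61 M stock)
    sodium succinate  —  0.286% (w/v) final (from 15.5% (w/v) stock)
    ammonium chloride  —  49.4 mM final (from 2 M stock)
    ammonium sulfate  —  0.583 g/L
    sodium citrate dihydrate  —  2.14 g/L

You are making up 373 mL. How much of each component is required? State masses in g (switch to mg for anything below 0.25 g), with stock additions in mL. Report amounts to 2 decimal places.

Working volume: 373 mL = 0.373 L.
magnesium chloride: C1V1 = C2V2 → 11 mM × 373 mL ÷ 1610 mM = 2.55 mL
sodium succinate: V = C2·V2/C1 = 0.286% ÷ 15.5% × 373 mL = 6.88 mL
ammonium chloride: V = C2·V2/C1 = 49.4 mM × 373 mL ÷ 2000 mM = 9.21 mL
ammonium sulfate: 0.583 g/L × 0.373 L = 0.217459 g = 217.46 mg
sodium citrate dihydrate: 2.14 g/L × 0.373 L = 0.80 g

magnesium chloride 2.55 mL; sodium succinate 6.88 mL; ammonium chloride 9.21 mL; ammonium sulfate 217.46 mg; sodium citrate dihydrate 0.80 g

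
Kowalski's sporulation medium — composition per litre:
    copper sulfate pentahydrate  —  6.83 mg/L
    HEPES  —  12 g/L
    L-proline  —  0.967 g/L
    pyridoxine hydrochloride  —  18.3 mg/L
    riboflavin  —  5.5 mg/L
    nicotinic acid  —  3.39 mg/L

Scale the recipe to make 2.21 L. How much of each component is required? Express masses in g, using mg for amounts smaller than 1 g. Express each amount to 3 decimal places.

copper sulfate pentahydrate 15.094 mg; HEPES 26.520 g; L-proline 2.137 g; pyridoxine hydrochloride 40.443 mg; riboflavin 12.155 mg; nicotinic acid 7.492 mg

Scale factor relative to 1 L: 2.21.
copper sulfate pentahydrate: 6.83 mg/L × 2.21 L = 15.094 mg
HEPES: 12 g/L × 2.21 L = 26.520 g
L-proline: 0.967 g/L × 2.21 L = 2.137 g
pyridoxine hydrochloride: 18.3 mg/L × 2.21 L = 40.443 mg
riboflavin: 5.5 mg/L × 2.21 L = 12.155 mg
nicotinic acid: 3.39 mg/L × 2.21 L = 7.492 mg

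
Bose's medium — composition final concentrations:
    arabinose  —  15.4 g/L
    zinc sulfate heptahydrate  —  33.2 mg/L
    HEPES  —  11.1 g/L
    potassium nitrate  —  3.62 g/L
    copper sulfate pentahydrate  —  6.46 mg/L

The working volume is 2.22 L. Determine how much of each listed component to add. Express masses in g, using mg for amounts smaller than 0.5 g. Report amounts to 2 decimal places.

Scale factor relative to 1 L: 2.22.
arabinose: 15.4 g/L × 2.22 L = 34.19 g
zinc sulfate heptahydrate: 33.2 mg/L × 2.22 L = 73.70 mg
HEPES: 11.1 g/L × 2.22 L = 24.64 g
potassium nitrate: 3.62 g/L × 2.22 L = 8.04 g
copper sulfate pentahydrate: 6.46 mg/L × 2.22 L = 14.34 mg

arabinose 34.19 g; zinc sulfate heptahydrate 73.70 mg; HEPES 24.64 g; potassium nitrate 8.04 g; copper sulfate pentahydrate 14.34 mg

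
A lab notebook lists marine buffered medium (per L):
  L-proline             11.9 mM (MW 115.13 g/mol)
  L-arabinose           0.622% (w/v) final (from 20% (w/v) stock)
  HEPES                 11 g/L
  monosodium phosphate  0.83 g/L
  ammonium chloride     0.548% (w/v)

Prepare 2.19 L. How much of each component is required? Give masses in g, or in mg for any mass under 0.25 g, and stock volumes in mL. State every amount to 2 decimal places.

Working volume: 2.19 L.
L-proline: 11.9 mmol/L × 115.13 g/mol × 2.19 L ÷ 1000 = 3.00 g
L-arabinose: C1V1 = C2V2 → 0.622% ÷ 20% × 2190 mL = 68.11 mL
HEPES: 11 g/L × 2.19 L = 24.09 g
monosodium phosphate: 0.83 g/L × 2.19 L = 1.82 g
ammonium chloride: 0.548% w/v = 5.48 g/L → 5.48 × 2.19 L = 12.00 g

L-proline 3.00 g; L-arabinose 68.11 mL; HEPES 24.09 g; monosodium phosphate 1.82 g; ammonium chloride 12.00 g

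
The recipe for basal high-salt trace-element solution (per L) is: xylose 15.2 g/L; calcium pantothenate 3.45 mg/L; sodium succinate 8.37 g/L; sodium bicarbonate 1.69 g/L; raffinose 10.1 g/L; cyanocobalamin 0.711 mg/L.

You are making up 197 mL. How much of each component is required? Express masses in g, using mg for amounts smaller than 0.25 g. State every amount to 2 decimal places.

xylose 2.99 g; calcium pantothenate 0.68 mg; sodium succinate 1.65 g; sodium bicarbonate 0.33 g; raffinose 1.99 g; cyanocobalamin 0.14 mg

Target volume = 197 mL = 0.197 L.
xylose: 15.2 g/L × 0.197 L = 2.99 g
calcium pantothenate: 3.45 mg/L × 0.197 L = 0.68 mg
sodium succinate: 8.37 g/L × 0.197 L = 1.65 g
sodium bicarbonate: 1.69 g/L × 0.197 L = 0.33 g
raffinose: 10.1 g/L × 0.197 L = 1.99 g
cyanocobalamin: 0.711 mg/L × 0.197 L = 0.14 mg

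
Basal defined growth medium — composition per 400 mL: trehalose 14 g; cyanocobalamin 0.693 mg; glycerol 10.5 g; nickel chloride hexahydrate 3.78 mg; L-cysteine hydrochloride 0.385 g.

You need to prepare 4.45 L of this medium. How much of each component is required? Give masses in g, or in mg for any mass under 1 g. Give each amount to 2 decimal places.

Scale factor = 4450 mL / 400 mL = 11.125.
trehalose: 14 g × (4450 mL / 400 mL) = 155.75 g
cyanocobalamin: 0.693 mg × (4450 mL / 400 mL) = 7.71 mg
glycerol: 10.5 g × (4450 mL / 400 mL) = 116.81 g
nickel chloride hexahydrate: 3.78 mg × (4450 mL / 400 mL) = 42.05 mg
L-cysteine hydrochloride: 0.385 g × (4450 mL / 400 mL) = 4.28 g

trehalose 155.75 g; cyanocobalamin 7.71 mg; glycerol 116.81 g; nickel chloride hexahydrate 42.05 mg; L-cysteine hydrochloride 4.28 g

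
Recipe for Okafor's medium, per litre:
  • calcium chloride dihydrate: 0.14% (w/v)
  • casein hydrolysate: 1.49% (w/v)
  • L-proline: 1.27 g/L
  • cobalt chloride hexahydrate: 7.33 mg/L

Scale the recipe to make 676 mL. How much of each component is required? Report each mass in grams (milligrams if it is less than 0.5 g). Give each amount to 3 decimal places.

calcium chloride dihydrate 0.946 g; casein hydrolysate 10.072 g; L-proline 0.859 g; cobalt chloride hexahydrate 4.955 mg

Scale factor relative to 1 L: 0.676.
calcium chloride dihydrate: 0.14 g per 100 mL × 676 mL ÷ 100 = 0.946 g
casein hydrolysate: 1.49 g per 100 mL × 676 mL ÷ 100 = 10.072 g
L-proline: 1.27 g/L × 0.676 L = 0.859 g
cobalt chloride hexahydrate: 7.33 mg/L × 0.676 L = 4.955 mg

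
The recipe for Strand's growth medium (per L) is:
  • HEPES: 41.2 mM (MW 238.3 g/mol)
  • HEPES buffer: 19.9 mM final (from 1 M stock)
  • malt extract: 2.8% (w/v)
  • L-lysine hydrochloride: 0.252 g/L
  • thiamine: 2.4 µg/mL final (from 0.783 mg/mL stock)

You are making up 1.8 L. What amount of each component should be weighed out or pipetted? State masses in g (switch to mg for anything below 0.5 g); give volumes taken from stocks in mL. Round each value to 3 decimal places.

HEPES 17.672 g; HEPES buffer 35.820 mL; malt extract 50.400 g; L-lysine hydrochloride 453.600 mg; thiamine 5.517 mL

Working volume: 1.8 L.
HEPES: 41.2 mmol/L × 238.3 g/mol × 1.8 L ÷ 1000 = 17.672 g
HEPES buffer: V = C2·V2/C1 = 19.9 mM × 1800 mL ÷ 1000 mM = 35.820 mL
malt extract: 2.8% w/v = 28 g/L → 28 × 1.8 L = 50.400 g
L-lysine hydrochloride: 0.252 g/L × 1.8 L = 0.4536 g = 453.600 mg
thiamine: dilute stock: 2.4 µg/mL × 1800 mL ÷ 783 µg/mL = 5.517 mL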